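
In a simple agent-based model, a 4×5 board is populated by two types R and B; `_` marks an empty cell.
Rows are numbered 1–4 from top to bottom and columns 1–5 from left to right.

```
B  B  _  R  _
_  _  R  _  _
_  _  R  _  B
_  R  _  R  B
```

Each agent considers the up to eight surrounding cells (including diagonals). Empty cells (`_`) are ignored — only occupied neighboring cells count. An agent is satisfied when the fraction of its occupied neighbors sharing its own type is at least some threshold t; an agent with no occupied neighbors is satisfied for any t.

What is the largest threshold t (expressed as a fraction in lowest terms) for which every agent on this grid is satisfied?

1/3

(1,1)B 1/1
(1,2)B 1/2
(1,4)R 1/1
(2,3)R 2/3
(3,3)R 3/3
(3,5)B 1/2
(4,2)R 1/1
(4,4)R 1/3
(4,5)B 1/2
The smallest same-type fraction is 1/3 at (4,4), which reduces to 1/3. Any threshold above that leaves this agent unsatisfied.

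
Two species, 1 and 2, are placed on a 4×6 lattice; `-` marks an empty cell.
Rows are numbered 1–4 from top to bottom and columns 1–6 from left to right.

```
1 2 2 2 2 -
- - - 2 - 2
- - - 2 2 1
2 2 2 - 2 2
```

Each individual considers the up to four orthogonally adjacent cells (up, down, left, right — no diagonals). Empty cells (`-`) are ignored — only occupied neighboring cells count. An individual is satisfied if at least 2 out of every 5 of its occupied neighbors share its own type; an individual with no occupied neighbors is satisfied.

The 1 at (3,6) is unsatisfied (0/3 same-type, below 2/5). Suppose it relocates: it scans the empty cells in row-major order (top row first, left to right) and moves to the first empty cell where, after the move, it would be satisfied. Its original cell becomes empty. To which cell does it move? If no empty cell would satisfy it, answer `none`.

(2,1)

Vacating (3,6). Empty cells in order:
  (1,6): 0/2 same-type → still unsatisfied.
  (2,1): 1/1 same-type → satisfied — stop here.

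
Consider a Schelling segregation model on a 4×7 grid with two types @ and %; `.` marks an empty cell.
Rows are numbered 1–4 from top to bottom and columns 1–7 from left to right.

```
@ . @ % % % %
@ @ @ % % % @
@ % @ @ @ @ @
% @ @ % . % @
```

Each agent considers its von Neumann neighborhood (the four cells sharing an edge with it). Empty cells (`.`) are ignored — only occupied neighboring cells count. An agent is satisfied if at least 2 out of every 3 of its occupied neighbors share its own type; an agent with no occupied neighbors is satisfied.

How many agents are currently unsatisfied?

14

(1,1)@ 1/1 ✓
(1,3)@ 1/2 ✗
(1,4)% 2/3 ✓
(1,5)% 3/3 ✓
(1,6)% 3/3 ✓
(1,7)% 1/2 ✗
(2,1)@ 3/3 ✓
(2,2)@ 2/3 ✓
(2,3)@ 3/4 ✓
(2,4)% 2/4 ✗
(2,5)% 3/4 ✓
(2,6)% 2/4 ✗
(2,7)@ 1/3 ✗
(3,1)@ 1/3 ✗
(3,2)% 0/4 ✗
(3,3)@ 3/4 ✓
(3,4)@ 2/4 ✗
(3,5)@ 2/3 ✓
(3,6)@ 2/4 ✗
(3,7)@ 3/3 ✓
(4,1)% 0/2 ✗
(4,2)@ 1/3 ✗
(4,3)@ 2/3 ✓
(4,4)% 0/2 ✗
(4,6)% 0/2 ✗
(4,7)@ 1/2 ✗
Unsatisfied: (1,3), (1,7), (2,4), (2,6), (2,7), (3,1), (3,2), (3,4), (3,6), (4,1), (4,2), (4,4), (4,6), (4,7) — 14 in total.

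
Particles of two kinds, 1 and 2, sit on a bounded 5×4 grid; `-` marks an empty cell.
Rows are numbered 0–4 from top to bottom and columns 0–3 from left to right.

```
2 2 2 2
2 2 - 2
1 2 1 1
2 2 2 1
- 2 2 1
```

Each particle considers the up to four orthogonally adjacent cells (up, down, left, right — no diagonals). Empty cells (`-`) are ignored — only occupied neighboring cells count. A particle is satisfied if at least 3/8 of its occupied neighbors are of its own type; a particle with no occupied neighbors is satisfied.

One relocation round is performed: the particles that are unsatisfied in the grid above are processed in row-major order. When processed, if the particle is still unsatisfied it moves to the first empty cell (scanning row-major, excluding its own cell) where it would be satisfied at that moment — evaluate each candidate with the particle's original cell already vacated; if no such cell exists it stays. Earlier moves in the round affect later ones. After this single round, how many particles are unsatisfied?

Initially unsatisfied (in order): (2,0), (2,2).
  (2,0): no empty cell satisfies it; stays.
  (2,2): no empty cell satisfies it; stays.
Resulting grid:
2 2 2 2
2 2 - 2
1 2 1 1
2 2 2 1
- 2 2 1
Unsatisfied now: (2,0), (2,2).

2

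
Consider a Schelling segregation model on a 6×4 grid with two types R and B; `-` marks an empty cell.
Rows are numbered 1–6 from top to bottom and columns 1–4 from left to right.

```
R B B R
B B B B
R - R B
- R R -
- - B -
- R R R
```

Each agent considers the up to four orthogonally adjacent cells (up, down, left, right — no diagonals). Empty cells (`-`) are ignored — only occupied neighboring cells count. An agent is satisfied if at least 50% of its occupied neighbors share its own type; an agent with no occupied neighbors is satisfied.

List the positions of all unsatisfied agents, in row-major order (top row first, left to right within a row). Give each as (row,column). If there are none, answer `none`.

(1,1), (1,4), (2,1), (3,1), (3,3), (5,3)

Row 1: (1,1)R 0/2 ✗ · (1,2)B 2/3 ✓ · (1,3)B 2/3 ✓ · (1,4)R 0/2 ✗
Row 2: (2,1)B 1/3 ✗ · (2,2)B 3/3 ✓ · (2,3)B 3/4 ✓ · (2,4)B 2/3 ✓
Row 3: (3,1)R 0/1 ✗ · (3,3)R 1/3 ✗ · (3,4)B 1/2 ✓
Row 4: (4,2)R 1/1 ✓ · (4,3)R 2/3 ✓
Row 5: (5,3)B 0/2 ✗
Row 6: (6,2)R 1/1 ✓ · (6,3)R 2/3 ✓ · (6,4)R 1/1 ✓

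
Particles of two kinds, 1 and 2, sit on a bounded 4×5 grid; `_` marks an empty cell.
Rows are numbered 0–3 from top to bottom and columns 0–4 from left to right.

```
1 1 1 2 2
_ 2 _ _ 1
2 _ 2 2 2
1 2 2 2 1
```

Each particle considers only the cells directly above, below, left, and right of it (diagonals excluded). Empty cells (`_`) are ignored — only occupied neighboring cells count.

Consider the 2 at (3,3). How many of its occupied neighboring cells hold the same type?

Occupied neighbors of (3,3): (2,3)=2, (3,2)=2, (3,4)=1.
Same type (2): 2 of 3.

2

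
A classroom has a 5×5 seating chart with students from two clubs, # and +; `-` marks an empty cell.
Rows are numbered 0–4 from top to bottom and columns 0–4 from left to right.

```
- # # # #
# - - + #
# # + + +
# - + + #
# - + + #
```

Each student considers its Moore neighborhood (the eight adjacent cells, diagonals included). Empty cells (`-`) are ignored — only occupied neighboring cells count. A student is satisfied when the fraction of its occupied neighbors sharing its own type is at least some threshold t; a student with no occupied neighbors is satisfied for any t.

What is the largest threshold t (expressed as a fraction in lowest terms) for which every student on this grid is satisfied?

(0,1)# 2/2
(0,2)# 2/3
(0,3)# 3/4
(0,4)# 2/3
(1,0)# 3/3
(1,3)+ 3/7
(1,4)# 2/5
(2,0)# 3/3
(2,1)# 3/5
(2,2)+ 4/5
(2,3)+ 5/7
(2,4)+ 3/5
(3,0)# 3/3
(3,2)+ 5/6
(3,3)+ 6/8
(3,4)# 1/5
(4,0)# 1/1
(4,2)+ 3/3
(4,3)+ 3/5
(4,4)# 1/3
The smallest same-type fraction is 1/5 at (3,4), which reduces to 1/5. Any threshold above that leaves this student unsatisfied.

1/5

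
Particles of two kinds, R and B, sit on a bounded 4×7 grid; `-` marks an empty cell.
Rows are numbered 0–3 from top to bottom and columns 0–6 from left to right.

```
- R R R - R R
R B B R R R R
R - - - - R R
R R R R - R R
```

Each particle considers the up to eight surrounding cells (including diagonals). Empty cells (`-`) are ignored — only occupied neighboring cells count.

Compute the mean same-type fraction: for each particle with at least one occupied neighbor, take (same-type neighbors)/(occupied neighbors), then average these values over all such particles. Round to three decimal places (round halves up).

0.829

(0,1)R 2/4
(0,2)R 3/5
(0,3)R 3/4
(0,5)R 4/4
(0,6)R 3/3
(1,0)R 2/3
(1,1)B 1/5
(1,2)B 1/5
(1,3)R 3/4
(1,4)R 5/5
(1,5)R 6/6
(1,6)R 5/5
(2,0)R 3/4
(2,5)R 6/6
(2,6)R 5/5
(3,0)R 2/2
(3,1)R 3/3
(3,2)R 2/2
(3,3)R 1/1
(3,5)R 3/3
(3,6)R 3/3
Sum over 21 particles: 2/4 + 3/5 + 3/4 + 4/4 + 3/3 + 2/3 + 1/5 + 1/5 + 3/4 + 5/5 + 6/6 + 5/5 + 3/4 + 6/6 + 5/5 + 2/2 + 3/3 + 2/2 + 1/1 + 3/3 + 3/3 = 209/12; mean = 209/12 ÷ 21 = 209/252 = 0.829365… → 0.829.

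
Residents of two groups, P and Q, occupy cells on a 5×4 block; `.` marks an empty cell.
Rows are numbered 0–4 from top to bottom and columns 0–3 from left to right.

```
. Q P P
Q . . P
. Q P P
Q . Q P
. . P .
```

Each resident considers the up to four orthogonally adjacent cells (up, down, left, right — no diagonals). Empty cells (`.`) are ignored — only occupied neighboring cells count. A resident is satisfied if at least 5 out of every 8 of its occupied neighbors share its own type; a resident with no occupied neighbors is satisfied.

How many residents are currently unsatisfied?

(0,1)Q 0/1 unhappy
(0,2)P 1/2 unhappy
(0,3)P 2/2 ok
(1,0)Q 0/0 ok
(1,3)P 2/2 ok
(2,1)Q 0/1 unhappy
(2,2)P 1/3 unhappy
(2,3)P 3/3 ok
(3,0)Q 0/0 ok
(3,2)Q 0/3 unhappy
(3,3)P 1/2 unhappy
(4,2)P 0/1 unhappy
Unsatisfied: (0,1), (0,2), (2,1), (2,2), (3,2), (3,3), (4,2) — 7 in total.

7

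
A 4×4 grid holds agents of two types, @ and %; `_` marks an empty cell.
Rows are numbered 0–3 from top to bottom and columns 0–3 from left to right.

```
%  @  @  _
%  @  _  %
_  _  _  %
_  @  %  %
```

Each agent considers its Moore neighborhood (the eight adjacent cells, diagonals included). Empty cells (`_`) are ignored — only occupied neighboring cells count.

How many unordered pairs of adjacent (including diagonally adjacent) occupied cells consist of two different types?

6

Scan each occupied cell's neighbors to the right and below (and the two forward diagonals) so each pair is counted once.
From row 0: 4 unlike of 8 pairs (running 4/8).
From row 1: 1 unlike of 2 pairs (running 5/10).
From row 2: 0 unlike of 2 pairs (running 5/12).
From row 3: 1 unlike of 2 pairs (running 6/14).
Total adjacent occupied pairs: 14; unlike-type pairs: 6.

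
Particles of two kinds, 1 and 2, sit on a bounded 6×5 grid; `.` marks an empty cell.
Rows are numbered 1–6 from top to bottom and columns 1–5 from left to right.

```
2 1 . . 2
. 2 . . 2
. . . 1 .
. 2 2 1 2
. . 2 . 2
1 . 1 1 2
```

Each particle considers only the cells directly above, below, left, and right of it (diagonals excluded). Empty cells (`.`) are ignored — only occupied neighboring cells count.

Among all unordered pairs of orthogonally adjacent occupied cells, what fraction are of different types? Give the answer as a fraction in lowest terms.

Scan each occupied cell's neighbors to the right and below so each pair is counted once.
From row 1: 2 unlike of 3 pairs (running 2/3).
From row 3: 0 unlike of 1 pairs (running 2/4).
From row 4: 2 unlike of 5 pairs (running 4/9).
From row 5: 1 unlike of 2 pairs (running 5/11).
From row 6: 1 unlike of 2 pairs (running 6/13).
Total adjacent occupied pairs: 13; unlike-type pairs: 6.
6/13 is already in lowest terms.

6/13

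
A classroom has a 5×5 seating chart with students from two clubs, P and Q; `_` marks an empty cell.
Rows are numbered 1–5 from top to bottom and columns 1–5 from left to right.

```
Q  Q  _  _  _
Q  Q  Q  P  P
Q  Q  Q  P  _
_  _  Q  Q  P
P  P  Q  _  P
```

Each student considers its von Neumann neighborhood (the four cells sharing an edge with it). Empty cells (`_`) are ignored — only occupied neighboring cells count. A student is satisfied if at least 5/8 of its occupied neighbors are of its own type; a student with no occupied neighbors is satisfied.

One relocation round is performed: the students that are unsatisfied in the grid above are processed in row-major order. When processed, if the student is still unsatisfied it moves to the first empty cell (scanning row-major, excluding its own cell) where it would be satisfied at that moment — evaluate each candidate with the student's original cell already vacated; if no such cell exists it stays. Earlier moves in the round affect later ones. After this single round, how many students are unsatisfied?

0

Initially unsatisfied (in order): (3,4), (4,4), (4,5), (5,2), (5,3).
  (3,4) → (1,4).
  (4,4) → (1,3).
  (4,5): now satisfied by earlier moves; stays.
  (5,2) → (1,5).
  (5,3): now satisfied by earlier moves; stays.
Resulting grid:
Q Q Q P P
Q Q Q P P
Q Q Q _ _
_ _ Q _ P
P _ Q _ P
All satisfied now.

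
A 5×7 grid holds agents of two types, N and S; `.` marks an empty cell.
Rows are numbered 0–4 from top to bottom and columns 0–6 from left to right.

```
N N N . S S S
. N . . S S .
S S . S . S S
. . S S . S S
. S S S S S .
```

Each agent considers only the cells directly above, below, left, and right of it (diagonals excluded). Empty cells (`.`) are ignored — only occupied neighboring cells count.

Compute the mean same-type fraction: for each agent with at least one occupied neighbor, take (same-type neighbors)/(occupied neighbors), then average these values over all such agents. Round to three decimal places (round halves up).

(0,0)N 1/1
(0,1)N 3/3
(0,2)N 1/1
(0,4)S 2/2
(0,5)S 3/3
(0,6)S 1/1
(1,1)N 1/2
(1,4)S 2/2
(1,5)S 3/3
(2,0)S 1/1
(2,1)S 1/2
(2,3)S 1/1
(2,5)S 3/3
(2,6)S 2/2
(3,2)S 2/2
(3,3)S 3/3
(3,5)S 3/3
(3,6)S 2/2
(4,1)S 1/1
(4,2)S 3/3
(4,3)S 3/3
(4,4)S 2/2
(4,5)S 2/2
Sum over 23 agents: 1/1 + 3/3 + 1/1 + 2/2 + 3/3 + 1/1 + 1/2 + 2/2 + 3/3 + 1/1 + 1/2 + 1/1 + 3/3 + 2/2 + 2/2 + 3/3 + 3/3 + 2/2 + 1/1 + 3/3 + 3/3 + 2/2 + 2/2 = 22; mean = 22 ÷ 23 = 22/23 = 0.956521… → 0.957.

0.957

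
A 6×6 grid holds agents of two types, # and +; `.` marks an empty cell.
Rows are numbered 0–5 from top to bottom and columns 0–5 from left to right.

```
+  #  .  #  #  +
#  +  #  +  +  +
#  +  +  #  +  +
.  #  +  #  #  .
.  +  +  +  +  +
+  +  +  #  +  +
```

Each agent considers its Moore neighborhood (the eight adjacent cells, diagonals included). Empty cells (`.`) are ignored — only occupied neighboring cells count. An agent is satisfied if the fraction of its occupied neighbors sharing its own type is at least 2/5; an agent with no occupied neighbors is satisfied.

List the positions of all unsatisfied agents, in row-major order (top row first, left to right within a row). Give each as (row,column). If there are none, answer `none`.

(0,0)+ 1/3 unhappy
(0,1)# 2/4 ok
(0,3)# 2/4 ok
(0,4)# 1/5 unhappy
(0,5)+ 2/3 ok
(1,0)# 2/5 ok
(1,1)+ 3/7 ok
(1,2)# 3/7 ok
(1,3)+ 3/7 ok
(1,4)+ 5/8 ok
(1,5)+ 4/5 ok
(2,0)# 2/4 ok
(2,1)+ 3/7 ok
(2,2)+ 4/8 ok
(2,3)# 3/8 unhappy
(2,4)+ 4/7 ok
(2,5)+ 3/4 ok
(3,1)# 1/6 unhappy
(3,2)+ 5/8 ok
(3,3)# 2/8 unhappy
(3,4)# 2/7 unhappy
(4,1)+ 5/6 ok
(4,2)+ 5/8 ok
(4,3)+ 5/8 ok
(4,4)+ 4/7 ok
(4,5)+ 3/4 ok
(5,0)+ 2/2 ok
(5,1)+ 4/4 ok
(5,2)+ 4/5 ok
(5,3)# 0/5 unhappy
(5,4)+ 4/5 ok
(5,5)+ 3/3 ok

(0,0), (0,4), (2,3), (3,1), (3,3), (3,4), (5,3)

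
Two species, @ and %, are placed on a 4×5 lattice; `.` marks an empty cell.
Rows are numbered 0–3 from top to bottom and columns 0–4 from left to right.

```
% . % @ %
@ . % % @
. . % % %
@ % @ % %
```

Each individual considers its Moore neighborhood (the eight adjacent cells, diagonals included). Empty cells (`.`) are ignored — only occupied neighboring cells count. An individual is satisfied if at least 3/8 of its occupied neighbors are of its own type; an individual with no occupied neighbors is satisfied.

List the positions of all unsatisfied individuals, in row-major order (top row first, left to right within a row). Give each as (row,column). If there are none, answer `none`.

(0,0), (0,3), (0,4), (1,0), (1,4), (3,0), (3,1), (3,2)

(0,0)% 0/1 unhappy
(0,2)% 2/3 ok
(0,3)@ 1/5 unhappy
(0,4)% 1/3 unhappy
(1,0)@ 0/1 unhappy
(1,2)% 4/5 ok
(1,3)% 6/8 ok
(1,4)@ 1/5 unhappy
(2,2)% 5/6 ok
(2,3)% 6/8 ok
(2,4)% 4/5 ok
(3,0)@ 0/1 unhappy
(3,1)% 1/3 unhappy
(3,2)@ 0/4 unhappy
(3,3)% 4/5 ok
(3,4)% 3/3 ok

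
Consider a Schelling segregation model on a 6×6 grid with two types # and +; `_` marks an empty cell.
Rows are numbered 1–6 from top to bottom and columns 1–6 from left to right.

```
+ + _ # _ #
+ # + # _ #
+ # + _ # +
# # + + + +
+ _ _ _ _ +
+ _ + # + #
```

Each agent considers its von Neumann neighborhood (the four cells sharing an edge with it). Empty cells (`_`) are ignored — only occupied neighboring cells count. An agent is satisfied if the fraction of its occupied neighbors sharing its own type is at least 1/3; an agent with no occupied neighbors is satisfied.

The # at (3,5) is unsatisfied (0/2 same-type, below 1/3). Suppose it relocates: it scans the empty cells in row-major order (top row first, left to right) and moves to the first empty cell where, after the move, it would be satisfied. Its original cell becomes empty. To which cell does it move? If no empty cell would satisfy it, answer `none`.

(1,3)

Vacating (3,5). Empty cells in order:
  (1,3): 1/3 same-type → satisfied — stop here.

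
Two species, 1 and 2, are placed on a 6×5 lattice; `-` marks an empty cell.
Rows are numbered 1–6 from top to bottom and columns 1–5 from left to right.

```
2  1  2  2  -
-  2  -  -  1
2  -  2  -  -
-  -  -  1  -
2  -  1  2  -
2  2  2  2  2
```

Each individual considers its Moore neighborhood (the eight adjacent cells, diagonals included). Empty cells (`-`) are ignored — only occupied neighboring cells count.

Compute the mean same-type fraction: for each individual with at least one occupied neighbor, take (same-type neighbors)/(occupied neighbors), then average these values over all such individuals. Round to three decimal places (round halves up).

0.609

Row 1: (1,1)2 1/2 · (1,2)1 0/3 · (1,3)2 2/3 · (1,4)2 1/2
Row 2: (2,2)2 4/5 · (2,5)1 0/1
Row 3: (3,1)2 1/1 · (3,3)2 1/2
Row 4: (4,4)1 1/3
Row 5: (5,1)2 2/2 · (5,3)1 1/5 · (5,4)2 3/5
Row 6: (6,1)2 2/2 · (6,2)2 3/4 · (6,3)2 3/4 · (6,4)2 3/4 · (6,5)2 2/2
Sum over 17 individuals: 1/2 + 0/3 + 2/3 + 1/2 + 4/5 + 0/1 + 1/1 + 1/2 + 1/3 + 2/2 + 1/5 + 3/5 + 2/2 + 3/4 + 3/4 + 3/4 + 2/2 = 207/20; mean = 207/20 ÷ 17 = 207/340 = 0.608823… → 0.609.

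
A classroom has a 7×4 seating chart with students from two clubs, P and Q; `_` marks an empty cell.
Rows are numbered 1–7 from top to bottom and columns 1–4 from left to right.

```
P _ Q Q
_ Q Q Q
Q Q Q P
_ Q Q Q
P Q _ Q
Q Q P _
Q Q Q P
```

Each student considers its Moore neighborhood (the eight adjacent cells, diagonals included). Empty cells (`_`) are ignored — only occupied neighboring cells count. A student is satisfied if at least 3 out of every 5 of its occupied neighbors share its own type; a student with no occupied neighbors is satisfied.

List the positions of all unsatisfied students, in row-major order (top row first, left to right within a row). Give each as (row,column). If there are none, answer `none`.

(1,1)P 0/1 ✗
(1,3)Q 4/4 ✓
(1,4)Q 3/3 ✓
(2,2)Q 5/6 ✓
(2,3)Q 6/7 ✓
(2,4)Q 4/5 ✓
(3,1)Q 3/3 ✓
(3,2)Q 6/6 ✓
(3,3)Q 7/8 ✓
(3,4)P 0/5 ✗
(4,2)Q 5/6 ✓
(4,3)Q 6/7 ✓
(4,4)Q 3/4 ✓
(5,1)P 0/4 ✗
(5,2)Q 4/6 ✓
(5,4)Q 2/3 ✓
(6,1)Q 4/5 ✓
(6,2)Q 5/7 ✓
(6,3)P 1/6 ✗
(7,1)Q 3/3 ✓
(7,2)Q 4/5 ✓
(7,3)Q 2/4 ✗
(7,4)P 1/2 ✗

(1,1), (3,4), (5,1), (6,3), (7,3), (7,4)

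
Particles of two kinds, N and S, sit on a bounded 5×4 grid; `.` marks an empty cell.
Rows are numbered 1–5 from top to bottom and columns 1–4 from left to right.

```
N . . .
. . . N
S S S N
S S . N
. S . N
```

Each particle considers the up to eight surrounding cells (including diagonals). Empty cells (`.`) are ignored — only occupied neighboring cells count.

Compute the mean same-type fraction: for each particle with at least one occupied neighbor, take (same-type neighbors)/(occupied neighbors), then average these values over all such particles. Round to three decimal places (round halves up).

Row 1: (1,1)N — no occupied neighbors
Row 2: (2,4)N 1/2
Row 3: (3,1)S 3/3 · (3,2)S 4/4 · (3,3)S 2/5 · (3,4)N 2/3
Row 4: (4,1)S 4/4 · (4,2)S 5/5 · (4,4)N 2/3
Row 5: (5,2)S 2/2 · (5,4)N 1/1
Sum over 10 particles: 1/2 + 3/3 + 4/4 + 2/5 + 2/3 + 4/4 + 5/5 + 2/3 + 2/2 + 1/1 = 247/30; mean = 247/30 ÷ 10 = 247/300 = 0.823333… → 0.823.

0.823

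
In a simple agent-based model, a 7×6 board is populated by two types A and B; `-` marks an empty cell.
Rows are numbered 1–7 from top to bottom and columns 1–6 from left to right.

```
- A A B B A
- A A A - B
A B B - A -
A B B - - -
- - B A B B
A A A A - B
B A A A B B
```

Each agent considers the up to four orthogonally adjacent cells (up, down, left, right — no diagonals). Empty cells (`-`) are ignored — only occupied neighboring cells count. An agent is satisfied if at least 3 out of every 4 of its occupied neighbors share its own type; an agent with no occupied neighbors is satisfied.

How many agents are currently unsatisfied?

Row 1: (1,2)A 2/2 satisfied · (1,3)A 2/3 not · (1,4)B 1/3 not · (1,5)B 1/2 not · (1,6)A 0/2 not
Row 2: (2,2)A 2/3 not · (2,3)A 3/4 satisfied · (2,4)A 1/2 not · (2,6)B 0/1 not
Row 3: (3,1)A 1/2 not · (3,2)B 2/4 not · (3,3)B 2/3 not · (3,5)A 0/0 satisfied
Row 4: (4,1)A 1/2 not · (4,2)B 2/3 not · (4,3)B 3/3 satisfied
Row 5: (5,3)B 1/3 not · (5,4)A 1/3 not · (5,5)B 1/2 not · (5,6)B 2/2 satisfied
Row 6: (6,1)A 1/2 not · (6,2)A 3/3 satisfied · (6,3)A 3/4 satisfied · (6,4)A 3/3 satisfied · (6,6)B 2/2 satisfied
Row 7: (7,1)B 0/2 not · (7,2)A 2/3 not · (7,3)A 3/3 satisfied · (7,4)A 2/3 not · (7,5)B 1/2 not · (7,6)B 2/2 satisfied
Unsatisfied: (1,3), (1,4), (1,5), (1,6), (2,2), (2,4), (2,6), (3,1), (3,2), (3,3), (4,1), (4,2), (5,3), (5,4), (5,5), (6,1), (7,1), (7,2), (7,4), (7,5) — 20 in total.

20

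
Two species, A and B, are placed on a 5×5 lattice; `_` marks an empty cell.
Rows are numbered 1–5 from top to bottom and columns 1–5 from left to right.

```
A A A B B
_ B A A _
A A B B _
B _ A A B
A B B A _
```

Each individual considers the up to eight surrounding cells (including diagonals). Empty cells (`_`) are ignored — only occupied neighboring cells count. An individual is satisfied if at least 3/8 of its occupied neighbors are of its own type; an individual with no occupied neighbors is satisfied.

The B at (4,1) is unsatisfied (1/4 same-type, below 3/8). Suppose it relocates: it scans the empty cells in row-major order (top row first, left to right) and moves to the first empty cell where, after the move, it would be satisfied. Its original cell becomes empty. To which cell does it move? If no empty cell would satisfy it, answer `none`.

Vacating (4,1). Empty cells in order:
  (2,1): 1/5 same-type → still unsatisfied.
  (2,5): 3/4 same-type → satisfied — stop here.

(2,5)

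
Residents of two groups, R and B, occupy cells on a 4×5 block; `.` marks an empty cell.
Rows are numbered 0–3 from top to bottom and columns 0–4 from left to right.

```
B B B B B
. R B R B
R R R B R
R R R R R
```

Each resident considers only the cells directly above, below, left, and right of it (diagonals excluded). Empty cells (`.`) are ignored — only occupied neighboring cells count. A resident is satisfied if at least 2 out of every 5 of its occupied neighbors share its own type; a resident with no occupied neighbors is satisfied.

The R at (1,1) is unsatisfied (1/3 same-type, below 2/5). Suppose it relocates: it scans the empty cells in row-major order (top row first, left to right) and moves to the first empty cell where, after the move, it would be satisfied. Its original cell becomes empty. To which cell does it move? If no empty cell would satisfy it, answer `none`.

Vacating (1,1). Empty cells in order:
  (1,0): 1/2 same-type → satisfied — stop here.

(1,0)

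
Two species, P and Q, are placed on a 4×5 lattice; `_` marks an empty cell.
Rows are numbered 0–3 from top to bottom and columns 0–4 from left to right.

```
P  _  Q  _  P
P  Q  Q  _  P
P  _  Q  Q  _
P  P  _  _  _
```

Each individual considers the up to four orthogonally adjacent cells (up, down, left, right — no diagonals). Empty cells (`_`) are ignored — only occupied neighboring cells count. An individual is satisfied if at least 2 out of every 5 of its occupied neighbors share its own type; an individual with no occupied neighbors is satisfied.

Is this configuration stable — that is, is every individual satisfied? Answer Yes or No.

Row 0: (0,0)P 1/1 satisfied · (0,2)Q 1/1 satisfied · (0,4)P 1/1 satisfied
Row 1: (1,0)P 2/3 satisfied · (1,1)Q 1/2 satisfied · (1,2)Q 3/3 satisfied · (1,4)P 1/1 satisfied
Row 2: (2,0)P 2/2 satisfied · (2,2)Q 2/2 satisfied · (2,3)Q 1/1 satisfied
Row 3: (3,0)P 2/2 satisfied · (3,1)P 1/1 satisfied
All meet the threshold, so the configuration is stable.

Yes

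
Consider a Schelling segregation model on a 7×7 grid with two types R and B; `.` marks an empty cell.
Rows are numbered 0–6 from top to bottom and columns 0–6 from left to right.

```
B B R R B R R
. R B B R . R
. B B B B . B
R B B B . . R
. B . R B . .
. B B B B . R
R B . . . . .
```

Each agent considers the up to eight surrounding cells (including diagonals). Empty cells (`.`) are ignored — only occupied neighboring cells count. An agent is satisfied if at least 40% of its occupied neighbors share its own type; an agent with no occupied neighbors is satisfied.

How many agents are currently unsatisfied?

8

Row 0: (0,0)B 1/2 ok · (0,1)B 2/4 ok · (0,2)R 2/5 ok · (0,3)R 2/5 ok · (0,4)B 1/4 unhappy · (0,5)R 3/4 ok · (0,6)R 2/2 ok
Row 1: (1,1)R 1/6 unhappy · (1,2)B 5/8 ok · (1,3)B 5/8 ok · (1,4)R 2/6 unhappy · (1,6)R 2/3 ok
Row 2: (2,1)B 4/6 ok · (2,2)B 7/8 ok · (2,3)B 6/7 ok · (2,4)B 3/4 ok · (2,6)B 0/2 unhappy
Row 3: (3,0)R 0/3 unhappy · (3,1)B 4/5 ok · (3,2)B 6/7 ok · (3,3)B 5/6 ok · (3,6)R 0/1 unhappy
Row 4: (4,1)B 4/5 ok · (4,3)R 0/6 unhappy · (4,4)B 3/4 ok
Row 5: (5,1)B 3/4 ok · (5,2)B 4/5 ok · (5,3)B 3/4 ok · (5,4)B 2/3 ok · (5,6)R 0/0 ok
Row 6: (6,0)R 0/2 unhappy · (6,1)B 2/3 ok
Unsatisfied: (0,4), (1,1), (1,4), (2,6), (3,0), (3,6), (4,3), (6,0) — 8 in total.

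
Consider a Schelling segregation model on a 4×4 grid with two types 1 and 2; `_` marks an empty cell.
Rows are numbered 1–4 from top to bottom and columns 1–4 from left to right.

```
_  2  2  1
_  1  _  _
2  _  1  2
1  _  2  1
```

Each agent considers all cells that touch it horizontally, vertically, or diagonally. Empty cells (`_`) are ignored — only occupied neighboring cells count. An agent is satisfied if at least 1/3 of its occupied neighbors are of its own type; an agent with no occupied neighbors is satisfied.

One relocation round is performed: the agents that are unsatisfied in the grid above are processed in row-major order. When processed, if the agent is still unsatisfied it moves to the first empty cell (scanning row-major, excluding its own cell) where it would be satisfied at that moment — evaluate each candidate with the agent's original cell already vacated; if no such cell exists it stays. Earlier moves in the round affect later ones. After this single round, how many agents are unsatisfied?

Initially unsatisfied (in order): (1,4), (2,2), (3,1), (4,1).
  (1,4) → (1,1).
  (2,2): now satisfied by earlier moves; stays.
  (3,1) → (1,4).
  (4,1): now satisfied by earlier moves; stays.
Resulting grid:
1 2 2 2
_ 1 _ _
_ _ 1 2
1 _ 2 1
All satisfied now.

0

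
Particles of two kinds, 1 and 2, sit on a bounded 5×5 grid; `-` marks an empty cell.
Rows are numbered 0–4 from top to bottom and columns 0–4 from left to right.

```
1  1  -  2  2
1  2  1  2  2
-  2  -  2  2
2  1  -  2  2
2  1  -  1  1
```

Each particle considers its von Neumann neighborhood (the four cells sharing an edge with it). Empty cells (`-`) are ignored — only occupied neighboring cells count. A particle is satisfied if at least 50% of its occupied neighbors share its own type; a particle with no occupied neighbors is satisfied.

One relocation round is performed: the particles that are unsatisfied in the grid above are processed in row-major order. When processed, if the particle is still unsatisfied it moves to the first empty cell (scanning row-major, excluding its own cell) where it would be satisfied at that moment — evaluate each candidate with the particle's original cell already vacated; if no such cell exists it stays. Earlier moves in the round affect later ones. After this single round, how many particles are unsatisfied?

1

Initially unsatisfied (in order): (1,1), (1,2), (3,1).
  (1,1) → (2,0).
  (1,2) → (0,2).
  (3,1) → (1,1).
Resulting grid:
1 1 1 2 2
1 1 - 2 2
2 2 - 2 2
2 - - 2 2
2 1 - 1 1
Unsatisfied now: (4,1).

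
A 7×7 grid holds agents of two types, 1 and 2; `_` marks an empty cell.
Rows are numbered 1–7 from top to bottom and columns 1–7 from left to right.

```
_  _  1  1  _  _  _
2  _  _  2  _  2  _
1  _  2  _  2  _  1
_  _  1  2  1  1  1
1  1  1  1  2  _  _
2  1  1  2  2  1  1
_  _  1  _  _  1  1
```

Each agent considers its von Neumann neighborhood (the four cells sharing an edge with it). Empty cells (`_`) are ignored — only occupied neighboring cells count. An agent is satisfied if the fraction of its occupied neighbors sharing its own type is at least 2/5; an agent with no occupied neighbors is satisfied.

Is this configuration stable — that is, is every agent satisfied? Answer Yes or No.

Row 1: (1,3)1 1/1 satisfied · (1,4)1 1/2 satisfied
Row 2: (2,1)2 0/1 not · (2,4)2 0/1 not · (2,6)2 0/0 satisfied
Row 3: (3,1)1 0/1 not · (3,3)2 0/1 not · (3,5)2 0/1 not · (3,7)1 1/1 satisfied
Row 4: (4,3)1 1/3 not · (4,4)2 0/3 not · (4,5)1 1/4 not · (4,6)1 2/2 satisfied · (4,7)1 2/2 satisfied
Row 5: (5,1)1 1/2 satisfied · (5,2)1 3/3 satisfied · (5,3)1 4/4 satisfied · (5,4)1 1/4 not · (5,5)2 1/3 not
Row 6: (6,1)2 0/2 not · (6,2)1 2/3 satisfied · (6,3)1 3/4 satisfied · (6,4)2 1/3 not · (6,5)2 2/3 satisfied · (6,6)1 2/3 satisfied · (6,7)1 2/2 satisfied
Row 7: (7,3)1 1/1 satisfied · (7,6)1 2/2 satisfied · (7,7)1 2/2 satisfied
For instance (2,1) has only 0/1 same-type neighbors, below 2/5.

No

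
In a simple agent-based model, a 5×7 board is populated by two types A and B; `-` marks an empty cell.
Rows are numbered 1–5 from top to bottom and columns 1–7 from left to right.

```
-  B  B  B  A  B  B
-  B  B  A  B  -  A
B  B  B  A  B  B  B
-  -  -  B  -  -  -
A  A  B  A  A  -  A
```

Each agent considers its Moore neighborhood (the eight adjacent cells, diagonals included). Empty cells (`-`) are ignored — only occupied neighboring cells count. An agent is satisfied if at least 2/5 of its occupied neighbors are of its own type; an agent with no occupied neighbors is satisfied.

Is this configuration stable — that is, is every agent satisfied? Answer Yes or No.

Row 1: (1,2)B 3/3 satisfied · (1,3)B 4/5 satisfied · (1,4)B 3/5 satisfied · (1,5)A 1/4 not · (1,6)B 2/4 satisfied · (1,7)B 1/2 satisfied
Row 2: (2,2)B 6/6 satisfied · (2,3)B 6/8 satisfied · (2,4)A 2/8 not · (2,5)B 4/7 satisfied · (2,7)A 0/4 not
Row 3: (3,1)B 2/2 satisfied · (3,2)B 4/4 satisfied · (3,3)B 4/6 satisfied · (3,4)A 1/6 not · (3,5)B 3/5 satisfied · (3,6)B 3/4 satisfied · (3,7)B 1/2 satisfied
Row 4: (4,4)B 3/6 satisfied
Row 5: (5,1)A 1/1 satisfied · (5,2)A 1/2 satisfied · (5,3)B 1/3 not · (5,4)A 1/3 not · (5,5)A 1/2 satisfied · (5,7)A 0/0 satisfied
For instance (1,5) has only 1/4 same-type neighbors, below 2/5.

No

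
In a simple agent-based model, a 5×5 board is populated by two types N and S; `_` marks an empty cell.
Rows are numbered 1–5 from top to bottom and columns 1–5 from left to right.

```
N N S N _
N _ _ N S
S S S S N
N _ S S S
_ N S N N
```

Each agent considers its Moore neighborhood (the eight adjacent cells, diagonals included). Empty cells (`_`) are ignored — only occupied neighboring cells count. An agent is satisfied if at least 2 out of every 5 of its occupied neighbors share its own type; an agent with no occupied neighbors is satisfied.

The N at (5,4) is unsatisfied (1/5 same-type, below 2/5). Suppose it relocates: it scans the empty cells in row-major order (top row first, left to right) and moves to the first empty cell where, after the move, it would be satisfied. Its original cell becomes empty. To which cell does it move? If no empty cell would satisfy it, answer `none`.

(1,5)

Vacating (5,4). Empty cells in order:
  (1,5): 2/3 same-type → satisfied — stop here.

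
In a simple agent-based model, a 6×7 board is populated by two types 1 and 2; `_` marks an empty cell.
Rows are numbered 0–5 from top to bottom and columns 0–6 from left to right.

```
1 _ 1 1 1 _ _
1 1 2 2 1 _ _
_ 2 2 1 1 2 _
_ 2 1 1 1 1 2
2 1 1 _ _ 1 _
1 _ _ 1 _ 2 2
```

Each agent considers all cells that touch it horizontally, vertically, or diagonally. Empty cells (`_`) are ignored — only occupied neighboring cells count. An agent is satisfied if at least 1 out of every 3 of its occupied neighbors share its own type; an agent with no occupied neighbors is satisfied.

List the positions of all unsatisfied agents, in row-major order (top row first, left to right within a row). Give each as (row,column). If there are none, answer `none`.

(0,0)1 2/2 ok
(0,2)1 2/4 ok
(0,3)1 3/5 ok
(0,4)1 2/3 ok
(1,0)1 2/3 ok
(1,1)1 3/6 ok
(1,2)2 3/7 ok
(1,3)2 2/8 unhappy
(1,4)1 4/6 ok
(2,1)2 3/6 ok
(2,2)2 4/8 ok
(2,3)1 5/8 ok
(2,4)1 5/7 ok
(2,5)2 1/5 unhappy
(3,1)2 3/6 ok
(3,2)1 4/7 ok
(3,3)1 5/6 ok
(3,4)1 5/6 ok
(3,5)1 3/5 ok
(3,6)2 1/3 ok
(4,0)2 1/3 ok
(4,1)1 3/5 ok
(4,2)1 4/5 ok
(4,5)1 2/5 ok
(5,0)1 1/2 ok
(5,3)1 1/1 ok
(5,5)2 1/2 ok
(5,6)2 1/2 ok

(1,3), (2,5)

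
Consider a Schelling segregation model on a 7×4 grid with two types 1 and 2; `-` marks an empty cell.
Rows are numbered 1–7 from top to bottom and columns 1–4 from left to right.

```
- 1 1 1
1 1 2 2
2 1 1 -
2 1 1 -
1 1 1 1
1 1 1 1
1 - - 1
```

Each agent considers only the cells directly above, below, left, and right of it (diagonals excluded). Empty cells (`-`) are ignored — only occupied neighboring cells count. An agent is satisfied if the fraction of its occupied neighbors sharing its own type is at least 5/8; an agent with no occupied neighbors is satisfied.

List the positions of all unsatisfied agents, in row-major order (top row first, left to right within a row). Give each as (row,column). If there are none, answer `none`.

(1,2)1 2/2 ✓
(1,3)1 2/3 ✓
(1,4)1 1/2 ✗
(2,1)1 1/2 ✗
(2,2)1 3/4 ✓
(2,3)2 1/4 ✗
(2,4)2 1/2 ✗
(3,1)2 1/3 ✗
(3,2)1 3/4 ✓
(3,3)1 2/3 ✓
(4,1)2 1/3 ✗
(4,2)1 3/4 ✓
(4,3)1 3/3 ✓
(5,1)1 2/3 ✓
(5,2)1 4/4 ✓
(5,3)1 4/4 ✓
(5,4)1 2/2 ✓
(6,1)1 3/3 ✓
(6,2)1 3/3 ✓
(6,3)1 3/3 ✓
(6,4)1 3/3 ✓
(7,1)1 1/1 ✓
(7,4)1 1/1 ✓

(1,4), (2,1), (2,3), (2,4), (3,1), (4,1)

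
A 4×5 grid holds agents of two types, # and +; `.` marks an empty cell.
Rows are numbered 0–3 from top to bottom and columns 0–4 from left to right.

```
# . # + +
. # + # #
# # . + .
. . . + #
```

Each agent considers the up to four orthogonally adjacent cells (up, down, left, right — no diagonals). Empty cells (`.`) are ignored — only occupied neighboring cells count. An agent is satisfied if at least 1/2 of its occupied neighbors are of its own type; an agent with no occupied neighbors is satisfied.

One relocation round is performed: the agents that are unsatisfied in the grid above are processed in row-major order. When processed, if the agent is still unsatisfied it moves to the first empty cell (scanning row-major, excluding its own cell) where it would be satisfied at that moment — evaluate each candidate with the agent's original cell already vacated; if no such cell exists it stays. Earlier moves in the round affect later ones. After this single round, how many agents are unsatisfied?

2

Initially unsatisfied (in order): (0,2), (0,3), (1,2), (1,3), (3,4).
  (0,2) → (0,1).
  (0,3): now satisfied by earlier moves; stays.
  (1,2) → (0,2).
  (1,3) → (1,0).
  (3,4) → (1,2).
Resulting grid:
# # + + +
# # # . #
# # . + .
. . . + .
Unsatisfied now: (0,2), (1,4).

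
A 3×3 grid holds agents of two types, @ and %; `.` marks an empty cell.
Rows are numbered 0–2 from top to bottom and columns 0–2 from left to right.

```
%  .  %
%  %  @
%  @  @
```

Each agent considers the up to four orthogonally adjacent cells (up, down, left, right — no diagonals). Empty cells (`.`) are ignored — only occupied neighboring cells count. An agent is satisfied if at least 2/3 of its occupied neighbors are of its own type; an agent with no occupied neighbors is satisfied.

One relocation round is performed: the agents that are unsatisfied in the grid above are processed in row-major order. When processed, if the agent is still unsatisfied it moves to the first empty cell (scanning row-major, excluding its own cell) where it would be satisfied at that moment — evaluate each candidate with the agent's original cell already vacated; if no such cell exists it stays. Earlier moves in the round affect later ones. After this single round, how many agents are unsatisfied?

4

Initially unsatisfied (in order): (0,2), (1,1), (1,2), (2,0), (2,1).
  (0,2) → (0,1).
  (1,1): no empty cell satisfies it; stays.
  (1,2): no empty cell satisfies it; stays.
  (2,0): no empty cell satisfies it; stays.
  (2,1): no empty cell satisfies it; stays.
Resulting grid:
% % .
% % @
% @ @
Unsatisfied now: (1,1), (1,2), (2,0), (2,1).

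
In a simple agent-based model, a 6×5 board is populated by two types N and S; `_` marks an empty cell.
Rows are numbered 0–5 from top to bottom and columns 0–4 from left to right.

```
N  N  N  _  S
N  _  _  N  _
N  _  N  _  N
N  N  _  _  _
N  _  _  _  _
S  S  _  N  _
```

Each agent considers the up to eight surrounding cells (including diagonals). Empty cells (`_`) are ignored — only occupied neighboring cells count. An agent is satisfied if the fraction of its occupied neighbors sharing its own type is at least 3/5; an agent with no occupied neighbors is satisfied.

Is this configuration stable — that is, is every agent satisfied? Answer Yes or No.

(0,0)N 2/2 ✓
(0,1)N 3/3 ✓
(0,2)N 2/2 ✓
(0,4)S 0/1 ✗
(1,0)N 3/3 ✓
(1,3)N 3/4 ✓
(2,0)N 3/3 ✓
(2,2)N 2/2 ✓
(2,4)N 1/1 ✓
(3,0)N 3/3 ✓
(3,1)N 4/4 ✓
(4,0)N 2/4 ✗
(5,0)S 1/2 ✗
(5,1)S 1/2 ✗
(5,3)N 0/0 ✓
For instance (0,4) has only 0/1 same-type neighbors, below 3/5.

No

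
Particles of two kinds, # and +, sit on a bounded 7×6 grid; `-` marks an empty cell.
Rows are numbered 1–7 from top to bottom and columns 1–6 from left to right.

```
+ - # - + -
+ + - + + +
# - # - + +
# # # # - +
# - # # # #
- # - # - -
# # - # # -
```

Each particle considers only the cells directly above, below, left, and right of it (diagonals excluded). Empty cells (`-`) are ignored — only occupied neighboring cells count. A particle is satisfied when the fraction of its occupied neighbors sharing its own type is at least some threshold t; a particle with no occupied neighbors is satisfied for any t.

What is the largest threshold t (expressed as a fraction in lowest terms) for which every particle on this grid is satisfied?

Row 1: (1,1)+ 1/1 · (1,3)# — no occupied neighbors · (1,5)+ 1/1
Row 2: (2,1)+ 2/3 · (2,2)+ 1/1 · (2,4)+ 1/1 · (2,5)+ 4/4 · (2,6)+ 2/2
Row 3: (3,1)# 1/2 · (3,3)# 1/1 · (3,5)+ 2/2 · (3,6)+ 3/3
Row 4: (4,1)# 3/3 · (4,2)# 2/2 · (4,3)# 4/4 · (4,4)# 2/2 · (4,6)+ 1/2
Row 5: (5,1)# 1/1 · (5,3)# 2/2 · (5,4)# 4/4 · (5,5)# 2/2 · (5,6)# 1/2
Row 6: (6,2)# 1/1 · (6,4)# 2/2
Row 7: (7,1)# 1/1 · (7,2)# 2/2 · (7,4)# 2/2 · (7,5)# 1/1
The smallest same-type fraction is 1/2 at (3,1), which reduces to 1/2. Any threshold above that leaves this particle unsatisfied.

1/2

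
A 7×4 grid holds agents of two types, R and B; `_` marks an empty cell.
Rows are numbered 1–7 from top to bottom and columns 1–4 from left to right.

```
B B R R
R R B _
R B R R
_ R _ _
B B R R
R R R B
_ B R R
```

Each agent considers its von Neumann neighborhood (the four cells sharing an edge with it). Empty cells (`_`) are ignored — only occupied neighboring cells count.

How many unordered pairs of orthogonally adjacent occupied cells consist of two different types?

Scan each occupied cell's neighbors to the right and below so each pair is counted once.
From row 1: 4 unlike of 6 pairs (running 4/6).
From row 2: 3 unlike of 5 pairs (running 7/11).
From row 3: 3 unlike of 4 pairs (running 10/15).
From row 4: 1 unlike of 1 pairs (running 11/16).
From row 5: 4 unlike of 7 pairs (running 15/23).
From row 6: 3 unlike of 6 pairs (running 18/29).
From row 7: 1 unlike of 2 pairs (running 19/31).
Total adjacent occupied pairs: 31; unlike-type pairs: 19.

19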